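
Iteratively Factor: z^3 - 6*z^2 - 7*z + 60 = (z - 5)*(z^2 - z - 12) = (z - 5)*(z + 3)*(z - 4)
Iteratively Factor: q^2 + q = (q + 1)*(q)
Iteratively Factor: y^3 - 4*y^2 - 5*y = (y - 5)*(y^2 + y) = (y - 5)*(y + 1)*(y)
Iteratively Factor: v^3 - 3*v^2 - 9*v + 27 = (v + 3)*(v^2 - 6*v + 9) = (v - 3)*(v + 3)*(v - 3)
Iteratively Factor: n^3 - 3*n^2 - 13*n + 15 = (n - 1)*(n^2 - 2*n - 15) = (n - 1)*(n + 3)*(n - 5)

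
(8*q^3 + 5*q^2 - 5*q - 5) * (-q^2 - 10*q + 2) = -8*q^5 - 85*q^4 - 29*q^3 + 65*q^2 + 40*q - 10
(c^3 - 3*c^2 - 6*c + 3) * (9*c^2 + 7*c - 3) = 9*c^5 - 20*c^4 - 78*c^3 - 6*c^2 + 39*c - 9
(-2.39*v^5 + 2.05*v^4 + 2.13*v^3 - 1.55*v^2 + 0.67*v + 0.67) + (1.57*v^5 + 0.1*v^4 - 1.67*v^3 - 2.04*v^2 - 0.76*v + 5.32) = -0.82*v^5 + 2.15*v^4 + 0.46*v^3 - 3.59*v^2 - 0.09*v + 5.99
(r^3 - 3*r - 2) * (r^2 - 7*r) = r^5 - 7*r^4 - 3*r^3 + 19*r^2 + 14*r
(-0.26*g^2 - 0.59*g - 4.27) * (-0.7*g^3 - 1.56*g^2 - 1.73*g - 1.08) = 0.182*g^5 + 0.8186*g^4 + 4.3592*g^3 + 7.9627*g^2 + 8.0243*g + 4.6116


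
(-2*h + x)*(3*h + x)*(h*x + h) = -6*h^3*x - 6*h^3 + h^2*x^2 + h^2*x + h*x^3 + h*x^2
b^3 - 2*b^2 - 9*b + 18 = (b - 3)*(b - 2)*(b + 3)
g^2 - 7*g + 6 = (g - 6)*(g - 1)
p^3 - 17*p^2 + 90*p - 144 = (p - 8)*(p - 6)*(p - 3)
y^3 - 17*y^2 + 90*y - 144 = (y - 8)*(y - 6)*(y - 3)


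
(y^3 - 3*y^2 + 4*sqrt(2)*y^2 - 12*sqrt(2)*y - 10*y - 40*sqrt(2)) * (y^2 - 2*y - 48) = y^5 - 5*y^4 + 4*sqrt(2)*y^4 - 52*y^3 - 20*sqrt(2)*y^3 - 208*sqrt(2)*y^2 + 164*y^2 + 480*y + 656*sqrt(2)*y + 1920*sqrt(2)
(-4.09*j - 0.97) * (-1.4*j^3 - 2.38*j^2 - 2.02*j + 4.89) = 5.726*j^4 + 11.0922*j^3 + 10.5704*j^2 - 18.0407*j - 4.7433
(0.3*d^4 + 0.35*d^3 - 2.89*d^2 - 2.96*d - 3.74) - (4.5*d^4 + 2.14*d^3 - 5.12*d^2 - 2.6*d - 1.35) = -4.2*d^4 - 1.79*d^3 + 2.23*d^2 - 0.36*d - 2.39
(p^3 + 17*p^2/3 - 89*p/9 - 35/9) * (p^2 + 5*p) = p^5 + 32*p^4/3 + 166*p^3/9 - 160*p^2/3 - 175*p/9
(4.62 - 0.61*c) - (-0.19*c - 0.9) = 5.52 - 0.42*c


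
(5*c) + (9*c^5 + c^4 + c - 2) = 9*c^5 + c^4 + 6*c - 2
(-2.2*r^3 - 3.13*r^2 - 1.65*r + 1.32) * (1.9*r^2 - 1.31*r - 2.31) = -4.18*r^5 - 3.065*r^4 + 6.0473*r^3 + 11.8998*r^2 + 2.0823*r - 3.0492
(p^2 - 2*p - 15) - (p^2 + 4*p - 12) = -6*p - 3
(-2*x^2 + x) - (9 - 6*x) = -2*x^2 + 7*x - 9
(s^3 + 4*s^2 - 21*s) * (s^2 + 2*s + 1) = s^5 + 6*s^4 - 12*s^3 - 38*s^2 - 21*s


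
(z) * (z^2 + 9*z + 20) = z^3 + 9*z^2 + 20*z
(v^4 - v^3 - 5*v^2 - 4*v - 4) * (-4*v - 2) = -4*v^5 + 2*v^4 + 22*v^3 + 26*v^2 + 24*v + 8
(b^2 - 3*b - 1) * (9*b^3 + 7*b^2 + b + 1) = 9*b^5 - 20*b^4 - 29*b^3 - 9*b^2 - 4*b - 1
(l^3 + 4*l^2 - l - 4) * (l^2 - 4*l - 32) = l^5 - 49*l^3 - 128*l^2 + 48*l + 128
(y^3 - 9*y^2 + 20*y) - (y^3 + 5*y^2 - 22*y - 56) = -14*y^2 + 42*y + 56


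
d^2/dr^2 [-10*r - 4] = 0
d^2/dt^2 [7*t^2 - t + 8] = 14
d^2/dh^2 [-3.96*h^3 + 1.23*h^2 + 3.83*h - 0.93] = 2.46 - 23.76*h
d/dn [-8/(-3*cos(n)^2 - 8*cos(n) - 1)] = 16*(3*cos(n) + 4)*sin(n)/(3*cos(n)^2 + 8*cos(n) + 1)^2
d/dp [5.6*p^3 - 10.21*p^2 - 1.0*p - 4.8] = 16.8*p^2 - 20.42*p - 1.0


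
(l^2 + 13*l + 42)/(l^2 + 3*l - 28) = (l + 6)/(l - 4)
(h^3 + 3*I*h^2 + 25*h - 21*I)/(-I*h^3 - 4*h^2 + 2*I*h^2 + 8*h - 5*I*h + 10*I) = (I*h^3 - 3*h^2 + 25*I*h + 21)/(h^3 + h^2*(-2 - 4*I) + h*(5 + 8*I) - 10)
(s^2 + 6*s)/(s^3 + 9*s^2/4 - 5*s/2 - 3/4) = 4*s*(s + 6)/(4*s^3 + 9*s^2 - 10*s - 3)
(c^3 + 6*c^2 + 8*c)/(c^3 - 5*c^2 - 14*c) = (c + 4)/(c - 7)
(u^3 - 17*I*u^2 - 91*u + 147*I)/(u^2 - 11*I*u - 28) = (u^2 - 10*I*u - 21)/(u - 4*I)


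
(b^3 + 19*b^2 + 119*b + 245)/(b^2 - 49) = (b^2 + 12*b + 35)/(b - 7)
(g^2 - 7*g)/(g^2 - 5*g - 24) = g*(7 - g)/(-g^2 + 5*g + 24)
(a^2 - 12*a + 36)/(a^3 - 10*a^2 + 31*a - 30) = (a^2 - 12*a + 36)/(a^3 - 10*a^2 + 31*a - 30)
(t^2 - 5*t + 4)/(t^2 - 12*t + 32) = (t - 1)/(t - 8)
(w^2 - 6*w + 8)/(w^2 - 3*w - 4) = (w - 2)/(w + 1)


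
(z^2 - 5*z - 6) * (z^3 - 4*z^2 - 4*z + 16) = z^5 - 9*z^4 + 10*z^3 + 60*z^2 - 56*z - 96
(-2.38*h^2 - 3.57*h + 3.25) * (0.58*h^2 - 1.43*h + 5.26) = -1.3804*h^4 + 1.3328*h^3 - 5.5287*h^2 - 23.4257*h + 17.095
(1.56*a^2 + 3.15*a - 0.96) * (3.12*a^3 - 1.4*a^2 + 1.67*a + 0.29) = 4.8672*a^5 + 7.644*a^4 - 4.8*a^3 + 7.0569*a^2 - 0.6897*a - 0.2784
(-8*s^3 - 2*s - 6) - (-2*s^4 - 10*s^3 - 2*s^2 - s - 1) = 2*s^4 + 2*s^3 + 2*s^2 - s - 5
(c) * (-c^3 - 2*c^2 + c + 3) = -c^4 - 2*c^3 + c^2 + 3*c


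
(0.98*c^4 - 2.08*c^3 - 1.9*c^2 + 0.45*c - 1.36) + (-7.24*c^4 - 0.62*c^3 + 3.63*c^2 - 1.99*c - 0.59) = -6.26*c^4 - 2.7*c^3 + 1.73*c^2 - 1.54*c - 1.95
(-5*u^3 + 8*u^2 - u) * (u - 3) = -5*u^4 + 23*u^3 - 25*u^2 + 3*u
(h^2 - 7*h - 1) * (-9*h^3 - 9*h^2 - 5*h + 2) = -9*h^5 + 54*h^4 + 67*h^3 + 46*h^2 - 9*h - 2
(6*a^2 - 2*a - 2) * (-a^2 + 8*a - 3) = -6*a^4 + 50*a^3 - 32*a^2 - 10*a + 6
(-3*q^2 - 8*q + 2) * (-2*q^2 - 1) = 6*q^4 + 16*q^3 - q^2 + 8*q - 2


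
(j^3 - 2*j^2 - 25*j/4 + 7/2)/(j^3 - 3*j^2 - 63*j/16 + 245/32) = 8*(2*j^2 + 3*j - 2)/(16*j^2 + 8*j - 35)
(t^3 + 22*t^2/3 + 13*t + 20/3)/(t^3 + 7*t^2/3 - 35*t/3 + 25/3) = (3*t^2 + 7*t + 4)/(3*t^2 - 8*t + 5)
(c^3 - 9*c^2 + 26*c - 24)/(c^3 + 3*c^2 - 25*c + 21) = (c^2 - 6*c + 8)/(c^2 + 6*c - 7)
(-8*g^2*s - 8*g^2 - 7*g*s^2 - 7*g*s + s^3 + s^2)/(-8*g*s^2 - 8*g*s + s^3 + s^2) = (g + s)/s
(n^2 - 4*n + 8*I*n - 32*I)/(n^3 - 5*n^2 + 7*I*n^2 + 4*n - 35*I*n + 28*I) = (n + 8*I)/(n^2 + n*(-1 + 7*I) - 7*I)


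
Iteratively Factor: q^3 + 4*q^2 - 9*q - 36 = (q + 3)*(q^2 + q - 12) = (q + 3)*(q + 4)*(q - 3)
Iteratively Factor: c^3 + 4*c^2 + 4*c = (c)*(c^2 + 4*c + 4) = c*(c + 2)*(c + 2)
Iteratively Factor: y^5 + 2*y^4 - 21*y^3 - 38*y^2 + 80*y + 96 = (y - 2)*(y^4 + 4*y^3 - 13*y^2 - 64*y - 48) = (y - 2)*(y + 3)*(y^3 + y^2 - 16*y - 16) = (y - 2)*(y + 1)*(y + 3)*(y^2 - 16) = (y - 2)*(y + 1)*(y + 3)*(y + 4)*(y - 4)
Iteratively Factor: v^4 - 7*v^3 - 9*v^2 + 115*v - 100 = (v - 5)*(v^3 - 2*v^2 - 19*v + 20) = (v - 5)*(v - 1)*(v^2 - v - 20) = (v - 5)^2*(v - 1)*(v + 4)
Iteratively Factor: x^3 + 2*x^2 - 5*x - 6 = (x - 2)*(x^2 + 4*x + 3) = (x - 2)*(x + 1)*(x + 3)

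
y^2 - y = y*(y - 1)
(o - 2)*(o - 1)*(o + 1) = o^3 - 2*o^2 - o + 2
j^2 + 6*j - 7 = (j - 1)*(j + 7)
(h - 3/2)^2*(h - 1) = h^3 - 4*h^2 + 21*h/4 - 9/4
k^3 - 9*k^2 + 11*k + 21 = (k - 7)*(k - 3)*(k + 1)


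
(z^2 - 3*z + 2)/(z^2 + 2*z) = (z^2 - 3*z + 2)/(z*(z + 2))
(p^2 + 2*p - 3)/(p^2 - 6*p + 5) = (p + 3)/(p - 5)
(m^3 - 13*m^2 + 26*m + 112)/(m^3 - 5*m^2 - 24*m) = (m^2 - 5*m - 14)/(m*(m + 3))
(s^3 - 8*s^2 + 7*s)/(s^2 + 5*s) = (s^2 - 8*s + 7)/(s + 5)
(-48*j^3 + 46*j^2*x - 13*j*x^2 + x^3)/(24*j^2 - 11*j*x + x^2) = -2*j + x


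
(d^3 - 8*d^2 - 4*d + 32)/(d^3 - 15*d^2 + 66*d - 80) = (d + 2)/(d - 5)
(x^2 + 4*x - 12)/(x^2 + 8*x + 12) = (x - 2)/(x + 2)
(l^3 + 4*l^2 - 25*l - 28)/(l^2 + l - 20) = (l^2 + 8*l + 7)/(l + 5)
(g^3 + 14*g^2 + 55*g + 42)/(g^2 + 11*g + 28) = (g^2 + 7*g + 6)/(g + 4)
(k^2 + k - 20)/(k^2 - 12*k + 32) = (k + 5)/(k - 8)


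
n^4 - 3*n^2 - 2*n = n*(n - 2)*(n + 1)^2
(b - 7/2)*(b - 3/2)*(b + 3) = b^3 - 2*b^2 - 39*b/4 + 63/4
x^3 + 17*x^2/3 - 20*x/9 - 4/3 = (x - 2/3)*(x + 1/3)*(x + 6)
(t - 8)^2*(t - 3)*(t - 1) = t^4 - 20*t^3 + 131*t^2 - 304*t + 192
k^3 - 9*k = k*(k - 3)*(k + 3)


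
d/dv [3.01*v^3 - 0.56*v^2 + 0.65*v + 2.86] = 9.03*v^2 - 1.12*v + 0.65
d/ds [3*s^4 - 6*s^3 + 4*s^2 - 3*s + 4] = 12*s^3 - 18*s^2 + 8*s - 3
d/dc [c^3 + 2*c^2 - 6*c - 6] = 3*c^2 + 4*c - 6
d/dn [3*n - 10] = 3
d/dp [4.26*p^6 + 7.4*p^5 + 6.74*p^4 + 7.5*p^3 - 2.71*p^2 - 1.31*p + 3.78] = 25.56*p^5 + 37.0*p^4 + 26.96*p^3 + 22.5*p^2 - 5.42*p - 1.31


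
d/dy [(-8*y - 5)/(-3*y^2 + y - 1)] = (24*y^2 - 8*y - (6*y - 1)*(8*y + 5) + 8)/(3*y^2 - y + 1)^2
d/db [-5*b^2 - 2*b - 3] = -10*b - 2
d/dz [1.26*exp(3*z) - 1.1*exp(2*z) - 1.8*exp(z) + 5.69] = (3.78*exp(2*z) - 2.2*exp(z) - 1.8)*exp(z)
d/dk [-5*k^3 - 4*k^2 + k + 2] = -15*k^2 - 8*k + 1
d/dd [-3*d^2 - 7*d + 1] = -6*d - 7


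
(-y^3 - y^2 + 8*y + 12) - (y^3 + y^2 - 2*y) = -2*y^3 - 2*y^2 + 10*y + 12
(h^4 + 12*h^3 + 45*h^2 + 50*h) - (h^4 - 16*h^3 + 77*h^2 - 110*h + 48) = 28*h^3 - 32*h^2 + 160*h - 48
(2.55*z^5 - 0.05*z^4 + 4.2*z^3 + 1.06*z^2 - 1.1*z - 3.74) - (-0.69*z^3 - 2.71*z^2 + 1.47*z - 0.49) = 2.55*z^5 - 0.05*z^4 + 4.89*z^3 + 3.77*z^2 - 2.57*z - 3.25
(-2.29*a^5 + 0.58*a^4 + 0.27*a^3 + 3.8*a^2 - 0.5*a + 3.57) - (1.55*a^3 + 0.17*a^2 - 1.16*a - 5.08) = -2.29*a^5 + 0.58*a^4 - 1.28*a^3 + 3.63*a^2 + 0.66*a + 8.65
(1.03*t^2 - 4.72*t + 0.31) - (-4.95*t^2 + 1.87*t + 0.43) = 5.98*t^2 - 6.59*t - 0.12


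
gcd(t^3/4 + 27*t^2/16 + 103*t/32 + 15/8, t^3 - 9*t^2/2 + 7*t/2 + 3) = 1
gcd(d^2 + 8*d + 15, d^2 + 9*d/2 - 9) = 1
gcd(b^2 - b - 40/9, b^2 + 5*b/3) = b + 5/3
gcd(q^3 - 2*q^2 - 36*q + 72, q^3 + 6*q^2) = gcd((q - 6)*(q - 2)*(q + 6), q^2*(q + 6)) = q + 6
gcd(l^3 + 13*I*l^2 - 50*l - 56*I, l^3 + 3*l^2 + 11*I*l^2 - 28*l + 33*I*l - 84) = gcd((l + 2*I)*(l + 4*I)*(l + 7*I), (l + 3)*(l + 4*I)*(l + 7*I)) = l^2 + 11*I*l - 28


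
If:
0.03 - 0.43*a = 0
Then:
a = 0.07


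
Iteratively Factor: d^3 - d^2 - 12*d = (d - 4)*(d^2 + 3*d) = d*(d - 4)*(d + 3)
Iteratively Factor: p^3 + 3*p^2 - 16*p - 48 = (p + 3)*(p^2 - 16) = (p + 3)*(p + 4)*(p - 4)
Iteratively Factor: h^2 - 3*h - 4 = (h - 4)*(h + 1)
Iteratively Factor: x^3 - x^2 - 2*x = (x)*(x^2 - x - 2) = x*(x + 1)*(x - 2)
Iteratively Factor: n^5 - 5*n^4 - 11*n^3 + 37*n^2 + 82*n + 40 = (n - 4)*(n^4 - n^3 - 15*n^2 - 23*n - 10) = (n - 4)*(n + 1)*(n^3 - 2*n^2 - 13*n - 10) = (n - 4)*(n + 1)^2*(n^2 - 3*n - 10) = (n - 4)*(n + 1)^2*(n + 2)*(n - 5)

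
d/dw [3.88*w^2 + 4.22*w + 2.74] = 7.76*w + 4.22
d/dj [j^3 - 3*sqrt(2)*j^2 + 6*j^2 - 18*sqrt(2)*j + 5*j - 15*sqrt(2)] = 3*j^2 - 6*sqrt(2)*j + 12*j - 18*sqrt(2) + 5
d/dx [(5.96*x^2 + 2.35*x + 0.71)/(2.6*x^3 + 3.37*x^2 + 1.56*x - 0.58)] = (-15.496*x^4 - 12.22*x^3 - 4.1599*x^2 - 11.699*x - 2.4706)/(6.76*x^6 + 17.524*x^5 + 19.4689*x^4 + 7.4984*x^3 - 1.4756*x^2 - 1.8096*x + 0.3364)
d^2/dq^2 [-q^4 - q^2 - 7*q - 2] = -12*q^2 - 2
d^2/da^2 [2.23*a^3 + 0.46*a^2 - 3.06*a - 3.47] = 13.38*a + 0.92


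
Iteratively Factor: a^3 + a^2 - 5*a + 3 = (a + 3)*(a^2 - 2*a + 1) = (a - 1)*(a + 3)*(a - 1)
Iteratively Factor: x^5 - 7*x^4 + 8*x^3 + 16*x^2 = (x)*(x^4 - 7*x^3 + 8*x^2 + 16*x) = x*(x - 4)*(x^3 - 3*x^2 - 4*x) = x*(x - 4)*(x + 1)*(x^2 - 4*x) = x^2*(x - 4)*(x + 1)*(x - 4)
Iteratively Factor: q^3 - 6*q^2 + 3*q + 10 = (q - 5)*(q^2 - q - 2) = (q - 5)*(q - 2)*(q + 1)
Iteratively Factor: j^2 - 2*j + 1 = (j - 1)*(j - 1)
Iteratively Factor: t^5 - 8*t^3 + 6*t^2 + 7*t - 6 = (t - 1)*(t^4 + t^3 - 7*t^2 - t + 6) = (t - 1)*(t + 3)*(t^3 - 2*t^2 - t + 2) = (t - 1)*(t + 1)*(t + 3)*(t^2 - 3*t + 2) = (t - 1)^2*(t + 1)*(t + 3)*(t - 2)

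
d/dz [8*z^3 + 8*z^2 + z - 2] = 24*z^2 + 16*z + 1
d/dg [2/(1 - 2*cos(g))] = -4*sin(g)/(2*cos(g) - 1)^2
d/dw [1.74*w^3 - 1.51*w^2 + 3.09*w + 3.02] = 5.22*w^2 - 3.02*w + 3.09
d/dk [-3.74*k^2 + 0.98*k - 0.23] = 0.98 - 7.48*k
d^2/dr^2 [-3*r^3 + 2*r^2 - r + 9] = 4 - 18*r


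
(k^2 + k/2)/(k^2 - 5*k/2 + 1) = k*(2*k + 1)/(2*k^2 - 5*k + 2)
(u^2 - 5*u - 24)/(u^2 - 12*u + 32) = (u + 3)/(u - 4)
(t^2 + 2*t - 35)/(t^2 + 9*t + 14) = (t - 5)/(t + 2)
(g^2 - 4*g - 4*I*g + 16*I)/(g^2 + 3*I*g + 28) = (g - 4)/(g + 7*I)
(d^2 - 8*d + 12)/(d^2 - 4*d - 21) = (-d^2 + 8*d - 12)/(-d^2 + 4*d + 21)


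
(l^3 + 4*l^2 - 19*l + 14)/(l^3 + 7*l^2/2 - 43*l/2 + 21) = 2*(l - 1)/(2*l - 3)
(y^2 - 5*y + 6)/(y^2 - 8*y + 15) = (y - 2)/(y - 5)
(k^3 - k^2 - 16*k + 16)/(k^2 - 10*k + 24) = (k^2 + 3*k - 4)/(k - 6)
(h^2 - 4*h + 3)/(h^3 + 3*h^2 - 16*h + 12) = (h - 3)/(h^2 + 4*h - 12)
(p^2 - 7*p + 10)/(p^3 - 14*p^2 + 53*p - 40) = (p - 2)/(p^2 - 9*p + 8)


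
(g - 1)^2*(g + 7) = g^3 + 5*g^2 - 13*g + 7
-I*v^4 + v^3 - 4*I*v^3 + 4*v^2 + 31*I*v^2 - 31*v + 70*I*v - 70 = (v - 5)*(v + 2)*(v + 7)*(-I*v + 1)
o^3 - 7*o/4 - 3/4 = (o - 3/2)*(o + 1/2)*(o + 1)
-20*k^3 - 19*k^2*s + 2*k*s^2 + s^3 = (-4*k + s)*(k + s)*(5*k + s)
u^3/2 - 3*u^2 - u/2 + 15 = (u/2 + 1)*(u - 5)*(u - 3)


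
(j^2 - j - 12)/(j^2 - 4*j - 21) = (j - 4)/(j - 7)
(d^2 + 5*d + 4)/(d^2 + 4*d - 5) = (d^2 + 5*d + 4)/(d^2 + 4*d - 5)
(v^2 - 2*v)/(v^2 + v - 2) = v*(v - 2)/(v^2 + v - 2)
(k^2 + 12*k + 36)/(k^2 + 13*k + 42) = (k + 6)/(k + 7)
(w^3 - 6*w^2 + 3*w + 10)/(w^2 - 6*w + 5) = (w^2 - w - 2)/(w - 1)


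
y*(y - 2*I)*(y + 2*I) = y^3 + 4*y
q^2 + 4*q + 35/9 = (q + 5/3)*(q + 7/3)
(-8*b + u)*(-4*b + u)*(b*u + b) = 32*b^3*u + 32*b^3 - 12*b^2*u^2 - 12*b^2*u + b*u^3 + b*u^2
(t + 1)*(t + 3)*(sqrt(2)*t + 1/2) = sqrt(2)*t^3 + t^2/2 + 4*sqrt(2)*t^2 + 2*t + 3*sqrt(2)*t + 3/2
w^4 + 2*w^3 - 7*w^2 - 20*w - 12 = (w - 3)*(w + 1)*(w + 2)^2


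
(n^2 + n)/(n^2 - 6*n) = (n + 1)/(n - 6)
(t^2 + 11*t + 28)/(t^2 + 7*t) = (t + 4)/t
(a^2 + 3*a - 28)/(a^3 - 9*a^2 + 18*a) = (a^2 + 3*a - 28)/(a*(a^2 - 9*a + 18))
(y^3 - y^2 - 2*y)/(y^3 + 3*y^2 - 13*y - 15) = y*(y - 2)/(y^2 + 2*y - 15)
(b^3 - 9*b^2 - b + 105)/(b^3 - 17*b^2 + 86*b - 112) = (b^2 - 2*b - 15)/(b^2 - 10*b + 16)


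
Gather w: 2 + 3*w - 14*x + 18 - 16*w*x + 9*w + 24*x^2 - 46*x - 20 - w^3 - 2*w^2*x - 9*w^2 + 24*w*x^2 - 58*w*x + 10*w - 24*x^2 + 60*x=-w^3 + w^2*(-2*x - 9) + w*(24*x^2 - 74*x + 22)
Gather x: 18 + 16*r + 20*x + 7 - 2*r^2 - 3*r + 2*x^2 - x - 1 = -2*r^2 + 13*r + 2*x^2 + 19*x + 24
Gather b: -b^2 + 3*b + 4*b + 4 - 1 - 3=-b^2 + 7*b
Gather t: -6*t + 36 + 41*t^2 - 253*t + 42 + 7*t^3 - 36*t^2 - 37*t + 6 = 7*t^3 + 5*t^2 - 296*t + 84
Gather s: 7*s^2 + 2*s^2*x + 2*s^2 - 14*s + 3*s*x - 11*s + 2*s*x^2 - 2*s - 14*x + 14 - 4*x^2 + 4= s^2*(2*x + 9) + s*(2*x^2 + 3*x - 27) - 4*x^2 - 14*x + 18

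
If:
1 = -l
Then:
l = -1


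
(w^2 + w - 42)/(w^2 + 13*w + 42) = (w - 6)/(w + 6)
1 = 1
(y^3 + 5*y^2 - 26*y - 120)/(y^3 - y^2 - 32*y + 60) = (y + 4)/(y - 2)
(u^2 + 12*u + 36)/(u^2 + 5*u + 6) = (u^2 + 12*u + 36)/(u^2 + 5*u + 6)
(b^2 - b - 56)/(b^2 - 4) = (b^2 - b - 56)/(b^2 - 4)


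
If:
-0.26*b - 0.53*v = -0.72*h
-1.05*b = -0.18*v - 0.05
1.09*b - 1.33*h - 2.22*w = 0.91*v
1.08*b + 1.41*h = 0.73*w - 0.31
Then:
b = 0.01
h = -0.14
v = -0.20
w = 0.17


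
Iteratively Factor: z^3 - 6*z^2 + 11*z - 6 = (z - 3)*(z^2 - 3*z + 2) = (z - 3)*(z - 2)*(z - 1)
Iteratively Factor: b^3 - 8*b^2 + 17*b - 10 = (b - 5)*(b^2 - 3*b + 2) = (b - 5)*(b - 2)*(b - 1)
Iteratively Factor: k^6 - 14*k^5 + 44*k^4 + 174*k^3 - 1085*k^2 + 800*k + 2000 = (k - 5)*(k^5 - 9*k^4 - k^3 + 169*k^2 - 240*k - 400) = (k - 5)*(k - 4)*(k^4 - 5*k^3 - 21*k^2 + 85*k + 100) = (k - 5)^2*(k - 4)*(k^3 - 21*k - 20) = (k - 5)^2*(k - 4)*(k + 1)*(k^2 - k - 20) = (k - 5)^3*(k - 4)*(k + 1)*(k + 4)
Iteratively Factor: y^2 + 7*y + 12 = (y + 4)*(y + 3)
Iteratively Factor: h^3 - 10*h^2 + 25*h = (h - 5)*(h^2 - 5*h) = (h - 5)^2*(h)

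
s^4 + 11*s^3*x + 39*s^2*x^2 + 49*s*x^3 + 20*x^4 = (s + x)^2*(s + 4*x)*(s + 5*x)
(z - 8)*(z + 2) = z^2 - 6*z - 16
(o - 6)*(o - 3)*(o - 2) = o^3 - 11*o^2 + 36*o - 36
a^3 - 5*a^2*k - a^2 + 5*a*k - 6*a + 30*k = (a - 3)*(a + 2)*(a - 5*k)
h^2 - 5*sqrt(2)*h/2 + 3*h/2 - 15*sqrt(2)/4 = (h + 3/2)*(h - 5*sqrt(2)/2)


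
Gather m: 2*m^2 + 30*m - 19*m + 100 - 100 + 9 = 2*m^2 + 11*m + 9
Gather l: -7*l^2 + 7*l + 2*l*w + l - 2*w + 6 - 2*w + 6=-7*l^2 + l*(2*w + 8) - 4*w + 12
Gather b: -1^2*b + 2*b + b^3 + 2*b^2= b^3 + 2*b^2 + b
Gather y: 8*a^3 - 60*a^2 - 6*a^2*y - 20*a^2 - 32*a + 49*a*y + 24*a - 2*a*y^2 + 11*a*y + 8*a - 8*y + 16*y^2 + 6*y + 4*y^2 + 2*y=8*a^3 - 80*a^2 + y^2*(20 - 2*a) + y*(-6*a^2 + 60*a)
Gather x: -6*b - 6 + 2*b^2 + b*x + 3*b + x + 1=2*b^2 - 3*b + x*(b + 1) - 5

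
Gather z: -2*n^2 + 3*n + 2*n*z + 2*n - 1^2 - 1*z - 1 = -2*n^2 + 5*n + z*(2*n - 1) - 2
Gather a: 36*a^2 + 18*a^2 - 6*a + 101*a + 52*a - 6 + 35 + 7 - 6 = 54*a^2 + 147*a + 30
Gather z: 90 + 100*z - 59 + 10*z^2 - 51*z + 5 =10*z^2 + 49*z + 36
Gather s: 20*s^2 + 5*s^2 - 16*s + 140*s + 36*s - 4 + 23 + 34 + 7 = 25*s^2 + 160*s + 60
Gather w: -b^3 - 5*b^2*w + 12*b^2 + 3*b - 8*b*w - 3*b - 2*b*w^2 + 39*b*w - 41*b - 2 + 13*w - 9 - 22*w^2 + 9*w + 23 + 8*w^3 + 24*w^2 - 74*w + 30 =-b^3 + 12*b^2 - 41*b + 8*w^3 + w^2*(2 - 2*b) + w*(-5*b^2 + 31*b - 52) + 42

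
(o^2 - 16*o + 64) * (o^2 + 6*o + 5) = o^4 - 10*o^3 - 27*o^2 + 304*o + 320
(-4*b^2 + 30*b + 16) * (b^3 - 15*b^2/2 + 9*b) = -4*b^5 + 60*b^4 - 245*b^3 + 150*b^2 + 144*b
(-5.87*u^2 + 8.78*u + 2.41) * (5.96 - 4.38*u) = 25.7106*u^3 - 73.4416*u^2 + 41.773*u + 14.3636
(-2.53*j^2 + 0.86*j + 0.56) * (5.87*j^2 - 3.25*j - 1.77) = -14.8511*j^4 + 13.2707*j^3 + 4.9703*j^2 - 3.3422*j - 0.9912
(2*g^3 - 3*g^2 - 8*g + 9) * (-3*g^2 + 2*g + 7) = -6*g^5 + 13*g^4 + 32*g^3 - 64*g^2 - 38*g + 63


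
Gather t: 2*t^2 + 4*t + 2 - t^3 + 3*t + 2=-t^3 + 2*t^2 + 7*t + 4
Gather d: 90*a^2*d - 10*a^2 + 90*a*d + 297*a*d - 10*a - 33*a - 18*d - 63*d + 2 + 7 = -10*a^2 - 43*a + d*(90*a^2 + 387*a - 81) + 9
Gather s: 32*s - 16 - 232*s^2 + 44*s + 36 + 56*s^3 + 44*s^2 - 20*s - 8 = 56*s^3 - 188*s^2 + 56*s + 12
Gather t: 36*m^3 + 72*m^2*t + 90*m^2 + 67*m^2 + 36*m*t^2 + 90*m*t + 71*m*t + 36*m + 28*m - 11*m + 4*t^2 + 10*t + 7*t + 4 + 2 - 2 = 36*m^3 + 157*m^2 + 53*m + t^2*(36*m + 4) + t*(72*m^2 + 161*m + 17) + 4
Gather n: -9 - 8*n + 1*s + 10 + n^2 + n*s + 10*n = n^2 + n*(s + 2) + s + 1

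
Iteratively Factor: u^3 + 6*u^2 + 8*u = (u + 4)*(u^2 + 2*u) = (u + 2)*(u + 4)*(u)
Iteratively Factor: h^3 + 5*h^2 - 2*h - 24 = (h + 4)*(h^2 + h - 6) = (h - 2)*(h + 4)*(h + 3)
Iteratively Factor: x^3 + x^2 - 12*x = (x)*(x^2 + x - 12) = x*(x + 4)*(x - 3)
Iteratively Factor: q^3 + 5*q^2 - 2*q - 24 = (q + 4)*(q^2 + q - 6) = (q + 3)*(q + 4)*(q - 2)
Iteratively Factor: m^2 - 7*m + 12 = (m - 4)*(m - 3)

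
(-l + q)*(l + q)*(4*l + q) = -4*l^3 - l^2*q + 4*l*q^2 + q^3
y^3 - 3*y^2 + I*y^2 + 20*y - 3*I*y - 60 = (y - 3)*(y - 4*I)*(y + 5*I)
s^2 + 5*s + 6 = (s + 2)*(s + 3)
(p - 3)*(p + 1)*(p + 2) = p^3 - 7*p - 6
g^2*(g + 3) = g^3 + 3*g^2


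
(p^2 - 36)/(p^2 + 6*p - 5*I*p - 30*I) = (p - 6)/(p - 5*I)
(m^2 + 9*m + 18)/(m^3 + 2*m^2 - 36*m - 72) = (m + 3)/(m^2 - 4*m - 12)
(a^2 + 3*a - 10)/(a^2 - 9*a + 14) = (a + 5)/(a - 7)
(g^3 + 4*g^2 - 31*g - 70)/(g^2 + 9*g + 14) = g - 5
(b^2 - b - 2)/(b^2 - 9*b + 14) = (b + 1)/(b - 7)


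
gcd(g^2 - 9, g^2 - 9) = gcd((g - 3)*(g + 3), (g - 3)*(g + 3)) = g^2 - 9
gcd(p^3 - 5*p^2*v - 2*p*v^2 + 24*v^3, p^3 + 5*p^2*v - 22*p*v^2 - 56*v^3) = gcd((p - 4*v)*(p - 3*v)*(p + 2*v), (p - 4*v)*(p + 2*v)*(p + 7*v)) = p^2 - 2*p*v - 8*v^2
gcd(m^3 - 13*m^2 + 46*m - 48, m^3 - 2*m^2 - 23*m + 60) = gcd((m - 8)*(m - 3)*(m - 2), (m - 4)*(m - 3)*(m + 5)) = m - 3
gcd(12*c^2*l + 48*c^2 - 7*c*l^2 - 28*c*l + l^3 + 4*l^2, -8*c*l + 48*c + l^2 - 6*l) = 1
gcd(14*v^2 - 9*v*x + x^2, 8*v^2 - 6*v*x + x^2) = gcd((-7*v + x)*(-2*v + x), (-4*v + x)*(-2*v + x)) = -2*v + x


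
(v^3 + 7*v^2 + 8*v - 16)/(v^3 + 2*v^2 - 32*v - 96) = (v - 1)/(v - 6)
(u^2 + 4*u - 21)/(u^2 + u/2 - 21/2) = 2*(u + 7)/(2*u + 7)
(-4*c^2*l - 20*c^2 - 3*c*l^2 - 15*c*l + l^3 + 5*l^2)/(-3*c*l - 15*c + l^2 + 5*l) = (4*c^2 + 3*c*l - l^2)/(3*c - l)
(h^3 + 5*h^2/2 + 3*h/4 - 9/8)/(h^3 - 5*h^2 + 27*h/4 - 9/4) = (4*h^2 + 12*h + 9)/(2*(2*h^2 - 9*h + 9))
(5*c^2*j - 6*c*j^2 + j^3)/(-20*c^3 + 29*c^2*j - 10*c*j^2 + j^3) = -j/(4*c - j)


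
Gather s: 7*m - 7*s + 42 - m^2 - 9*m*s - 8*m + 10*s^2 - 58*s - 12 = -m^2 - m + 10*s^2 + s*(-9*m - 65) + 30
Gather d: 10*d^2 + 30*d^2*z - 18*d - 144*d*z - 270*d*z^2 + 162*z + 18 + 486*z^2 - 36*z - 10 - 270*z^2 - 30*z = d^2*(30*z + 10) + d*(-270*z^2 - 144*z - 18) + 216*z^2 + 96*z + 8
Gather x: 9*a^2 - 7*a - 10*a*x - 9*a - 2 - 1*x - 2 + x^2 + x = 9*a^2 - 10*a*x - 16*a + x^2 - 4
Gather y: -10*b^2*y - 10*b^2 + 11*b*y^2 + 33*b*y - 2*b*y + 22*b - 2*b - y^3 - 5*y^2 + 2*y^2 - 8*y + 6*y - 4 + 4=-10*b^2 + 20*b - y^3 + y^2*(11*b - 3) + y*(-10*b^2 + 31*b - 2)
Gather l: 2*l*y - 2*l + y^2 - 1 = l*(2*y - 2) + y^2 - 1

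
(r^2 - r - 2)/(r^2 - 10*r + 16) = (r + 1)/(r - 8)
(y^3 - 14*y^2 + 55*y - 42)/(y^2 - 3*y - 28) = (y^2 - 7*y + 6)/(y + 4)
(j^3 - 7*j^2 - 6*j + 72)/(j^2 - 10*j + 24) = j + 3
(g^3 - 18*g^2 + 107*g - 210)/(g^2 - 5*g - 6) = (g^2 - 12*g + 35)/(g + 1)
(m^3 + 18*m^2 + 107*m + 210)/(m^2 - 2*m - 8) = (m^3 + 18*m^2 + 107*m + 210)/(m^2 - 2*m - 8)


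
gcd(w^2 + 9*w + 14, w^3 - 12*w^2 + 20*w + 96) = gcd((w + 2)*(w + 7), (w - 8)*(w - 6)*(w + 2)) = w + 2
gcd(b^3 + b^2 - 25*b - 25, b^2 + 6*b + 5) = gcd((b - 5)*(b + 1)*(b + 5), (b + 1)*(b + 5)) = b^2 + 6*b + 5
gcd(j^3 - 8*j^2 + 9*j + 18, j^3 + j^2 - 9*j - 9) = j^2 - 2*j - 3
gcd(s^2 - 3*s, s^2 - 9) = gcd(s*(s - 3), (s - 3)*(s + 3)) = s - 3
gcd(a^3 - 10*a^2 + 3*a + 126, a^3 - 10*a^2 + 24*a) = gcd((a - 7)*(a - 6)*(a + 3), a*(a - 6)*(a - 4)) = a - 6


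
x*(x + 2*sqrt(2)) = x^2 + 2*sqrt(2)*x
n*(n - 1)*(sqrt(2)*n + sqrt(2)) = sqrt(2)*n^3 - sqrt(2)*n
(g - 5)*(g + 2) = g^2 - 3*g - 10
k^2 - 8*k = k*(k - 8)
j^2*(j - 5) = j^3 - 5*j^2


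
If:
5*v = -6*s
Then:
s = -5*v/6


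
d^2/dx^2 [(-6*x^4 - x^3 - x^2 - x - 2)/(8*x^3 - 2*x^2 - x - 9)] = 2*(-152*x^6 - 1548*x^5 - 1518*x^4 - 673*x^3 - 3297*x^2 - 633*x - 38)/(512*x^9 - 384*x^8 - 96*x^7 - 1640*x^6 + 876*x^5 + 318*x^4 + 1835*x^3 - 513*x^2 - 243*x - 729)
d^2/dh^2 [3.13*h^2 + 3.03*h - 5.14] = 6.26000000000000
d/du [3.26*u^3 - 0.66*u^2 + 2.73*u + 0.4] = 9.78*u^2 - 1.32*u + 2.73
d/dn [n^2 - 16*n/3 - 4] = 2*n - 16/3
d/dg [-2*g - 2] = -2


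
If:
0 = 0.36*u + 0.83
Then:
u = -2.31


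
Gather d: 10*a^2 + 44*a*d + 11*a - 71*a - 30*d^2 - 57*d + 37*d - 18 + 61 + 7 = 10*a^2 - 60*a - 30*d^2 + d*(44*a - 20) + 50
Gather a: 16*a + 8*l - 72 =16*a + 8*l - 72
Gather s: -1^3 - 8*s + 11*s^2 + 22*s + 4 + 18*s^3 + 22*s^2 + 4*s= 18*s^3 + 33*s^2 + 18*s + 3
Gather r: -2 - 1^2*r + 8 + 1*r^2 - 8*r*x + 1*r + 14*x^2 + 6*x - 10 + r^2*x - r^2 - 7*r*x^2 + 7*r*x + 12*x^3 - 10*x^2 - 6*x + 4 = r^2*x + r*(-7*x^2 - x) + 12*x^3 + 4*x^2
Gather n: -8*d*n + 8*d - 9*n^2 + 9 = -8*d*n + 8*d - 9*n^2 + 9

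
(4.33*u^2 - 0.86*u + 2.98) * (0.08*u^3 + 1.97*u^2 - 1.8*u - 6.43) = 0.3464*u^5 + 8.4613*u^4 - 9.2498*u^3 - 20.4233*u^2 + 0.1658*u - 19.1614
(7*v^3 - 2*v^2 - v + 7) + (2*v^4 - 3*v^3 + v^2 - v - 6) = 2*v^4 + 4*v^3 - v^2 - 2*v + 1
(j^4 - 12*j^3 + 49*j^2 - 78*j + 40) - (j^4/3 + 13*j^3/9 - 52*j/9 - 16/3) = 2*j^4/3 - 121*j^3/9 + 49*j^2 - 650*j/9 + 136/3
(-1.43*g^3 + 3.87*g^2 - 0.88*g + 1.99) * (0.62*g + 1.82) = -0.8866*g^4 - 0.2032*g^3 + 6.4978*g^2 - 0.3678*g + 3.6218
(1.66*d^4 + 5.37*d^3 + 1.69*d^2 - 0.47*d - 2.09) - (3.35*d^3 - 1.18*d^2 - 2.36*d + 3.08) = 1.66*d^4 + 2.02*d^3 + 2.87*d^2 + 1.89*d - 5.17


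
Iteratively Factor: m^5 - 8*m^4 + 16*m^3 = (m - 4)*(m^4 - 4*m^3) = m*(m - 4)*(m^3 - 4*m^2) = m^2*(m - 4)*(m^2 - 4*m) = m^2*(m - 4)^2*(m)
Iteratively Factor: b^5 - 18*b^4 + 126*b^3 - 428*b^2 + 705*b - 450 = (b - 3)*(b^4 - 15*b^3 + 81*b^2 - 185*b + 150) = (b - 5)*(b - 3)*(b^3 - 10*b^2 + 31*b - 30) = (b - 5)*(b - 3)*(b - 2)*(b^2 - 8*b + 15) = (b - 5)*(b - 3)^2*(b - 2)*(b - 5)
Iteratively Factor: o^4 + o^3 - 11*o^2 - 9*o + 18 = (o - 1)*(o^3 + 2*o^2 - 9*o - 18) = (o - 3)*(o - 1)*(o^2 + 5*o + 6) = (o - 3)*(o - 1)*(o + 3)*(o + 2)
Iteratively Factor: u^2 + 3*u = (u + 3)*(u)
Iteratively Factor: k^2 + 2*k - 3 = (k + 3)*(k - 1)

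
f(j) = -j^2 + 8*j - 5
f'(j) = 8 - 2*j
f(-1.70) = -21.49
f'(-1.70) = 11.40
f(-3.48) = -44.95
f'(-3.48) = 14.96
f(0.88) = 1.27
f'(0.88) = 6.24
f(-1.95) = -24.40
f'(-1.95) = 11.90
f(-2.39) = -29.83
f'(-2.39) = 12.78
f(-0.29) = -7.40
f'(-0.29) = 8.58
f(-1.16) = -15.63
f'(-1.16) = 10.32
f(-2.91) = -36.75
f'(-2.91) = 13.82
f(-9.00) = -158.00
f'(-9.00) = 26.00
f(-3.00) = -38.00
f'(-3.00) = 14.00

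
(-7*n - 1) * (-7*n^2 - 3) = 49*n^3 + 7*n^2 + 21*n + 3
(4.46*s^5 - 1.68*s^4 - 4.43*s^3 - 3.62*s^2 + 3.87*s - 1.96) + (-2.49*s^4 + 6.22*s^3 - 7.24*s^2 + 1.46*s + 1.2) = 4.46*s^5 - 4.17*s^4 + 1.79*s^3 - 10.86*s^2 + 5.33*s - 0.76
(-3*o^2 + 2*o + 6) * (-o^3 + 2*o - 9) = 3*o^5 - 2*o^4 - 12*o^3 + 31*o^2 - 6*o - 54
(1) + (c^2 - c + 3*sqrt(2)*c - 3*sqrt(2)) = c^2 - c + 3*sqrt(2)*c - 3*sqrt(2) + 1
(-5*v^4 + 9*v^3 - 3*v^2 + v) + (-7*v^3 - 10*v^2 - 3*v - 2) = -5*v^4 + 2*v^3 - 13*v^2 - 2*v - 2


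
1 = 1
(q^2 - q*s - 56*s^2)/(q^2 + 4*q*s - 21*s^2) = (q - 8*s)/(q - 3*s)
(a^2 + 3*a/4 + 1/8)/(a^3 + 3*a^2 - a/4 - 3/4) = (4*a + 1)/(2*(2*a^2 + 5*a - 3))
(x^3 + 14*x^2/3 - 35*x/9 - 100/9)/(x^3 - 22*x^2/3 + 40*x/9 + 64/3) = (3*x^2 + 10*x - 25)/(3*x^2 - 26*x + 48)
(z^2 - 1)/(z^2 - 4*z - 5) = (z - 1)/(z - 5)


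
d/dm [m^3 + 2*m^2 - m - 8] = 3*m^2 + 4*m - 1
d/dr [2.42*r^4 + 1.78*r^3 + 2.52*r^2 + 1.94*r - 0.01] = 9.68*r^3 + 5.34*r^2 + 5.04*r + 1.94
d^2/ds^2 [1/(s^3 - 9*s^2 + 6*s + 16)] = 6*((3 - s)*(s^3 - 9*s^2 + 6*s + 16) + 3*(s^2 - 6*s + 2)^2)/(s^3 - 9*s^2 + 6*s + 16)^3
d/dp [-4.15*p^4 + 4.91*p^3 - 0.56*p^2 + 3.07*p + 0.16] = -16.6*p^3 + 14.73*p^2 - 1.12*p + 3.07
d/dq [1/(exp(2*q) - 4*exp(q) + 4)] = 2*(2 - exp(q))*exp(q)/(exp(2*q) - 4*exp(q) + 4)^2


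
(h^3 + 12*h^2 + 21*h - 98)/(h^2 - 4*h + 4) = (h^2 + 14*h + 49)/(h - 2)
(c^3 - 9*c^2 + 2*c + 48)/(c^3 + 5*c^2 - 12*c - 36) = (c - 8)/(c + 6)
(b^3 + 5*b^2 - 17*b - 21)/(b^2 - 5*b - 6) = (b^2 + 4*b - 21)/(b - 6)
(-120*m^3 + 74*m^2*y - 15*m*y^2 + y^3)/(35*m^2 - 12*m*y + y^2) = (24*m^2 - 10*m*y + y^2)/(-7*m + y)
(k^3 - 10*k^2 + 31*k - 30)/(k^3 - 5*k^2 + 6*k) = (k - 5)/k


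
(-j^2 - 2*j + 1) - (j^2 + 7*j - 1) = -2*j^2 - 9*j + 2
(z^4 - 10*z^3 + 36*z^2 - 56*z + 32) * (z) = z^5 - 10*z^4 + 36*z^3 - 56*z^2 + 32*z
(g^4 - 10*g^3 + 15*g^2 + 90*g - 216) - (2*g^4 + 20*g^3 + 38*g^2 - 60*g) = -g^4 - 30*g^3 - 23*g^2 + 150*g - 216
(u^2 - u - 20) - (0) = u^2 - u - 20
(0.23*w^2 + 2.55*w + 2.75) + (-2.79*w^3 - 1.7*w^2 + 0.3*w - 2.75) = -2.79*w^3 - 1.47*w^2 + 2.85*w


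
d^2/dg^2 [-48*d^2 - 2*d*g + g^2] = 2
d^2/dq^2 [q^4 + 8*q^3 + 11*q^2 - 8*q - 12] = 12*q^2 + 48*q + 22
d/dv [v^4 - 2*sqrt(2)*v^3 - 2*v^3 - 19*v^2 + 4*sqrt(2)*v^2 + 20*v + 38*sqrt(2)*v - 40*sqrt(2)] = 4*v^3 - 6*sqrt(2)*v^2 - 6*v^2 - 38*v + 8*sqrt(2)*v + 20 + 38*sqrt(2)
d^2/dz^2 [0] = 0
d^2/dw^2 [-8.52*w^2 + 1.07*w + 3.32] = -17.0400000000000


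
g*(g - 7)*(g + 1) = g^3 - 6*g^2 - 7*g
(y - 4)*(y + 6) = y^2 + 2*y - 24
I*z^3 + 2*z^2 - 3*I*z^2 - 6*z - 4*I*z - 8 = (z - 4)*(z - 2*I)*(I*z + I)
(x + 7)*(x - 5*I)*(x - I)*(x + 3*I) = x^4 + 7*x^3 - 3*I*x^3 + 13*x^2 - 21*I*x^2 + 91*x - 15*I*x - 105*I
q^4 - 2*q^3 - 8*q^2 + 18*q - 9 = (q - 3)*(q - 1)^2*(q + 3)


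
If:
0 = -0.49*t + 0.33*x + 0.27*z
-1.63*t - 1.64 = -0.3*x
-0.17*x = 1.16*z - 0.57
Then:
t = -1.58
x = -3.12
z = 0.95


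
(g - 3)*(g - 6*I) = g^2 - 3*g - 6*I*g + 18*I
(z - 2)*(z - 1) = z^2 - 3*z + 2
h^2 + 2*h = h*(h + 2)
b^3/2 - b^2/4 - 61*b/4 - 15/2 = (b/2 + 1/4)*(b - 6)*(b + 5)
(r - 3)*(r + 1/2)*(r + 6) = r^3 + 7*r^2/2 - 33*r/2 - 9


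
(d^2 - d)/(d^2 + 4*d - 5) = d/(d + 5)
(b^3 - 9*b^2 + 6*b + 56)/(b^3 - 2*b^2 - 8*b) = (b - 7)/b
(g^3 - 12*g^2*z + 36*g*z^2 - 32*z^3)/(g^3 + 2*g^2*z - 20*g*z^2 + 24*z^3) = (g - 8*z)/(g + 6*z)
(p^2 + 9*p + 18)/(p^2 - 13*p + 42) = (p^2 + 9*p + 18)/(p^2 - 13*p + 42)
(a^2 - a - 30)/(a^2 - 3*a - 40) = (a - 6)/(a - 8)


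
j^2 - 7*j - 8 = (j - 8)*(j + 1)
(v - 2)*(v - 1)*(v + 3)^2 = v^4 + 3*v^3 - 7*v^2 - 15*v + 18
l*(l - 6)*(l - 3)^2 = l^4 - 12*l^3 + 45*l^2 - 54*l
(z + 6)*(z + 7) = z^2 + 13*z + 42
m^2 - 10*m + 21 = (m - 7)*(m - 3)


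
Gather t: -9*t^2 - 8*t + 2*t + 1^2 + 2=-9*t^2 - 6*t + 3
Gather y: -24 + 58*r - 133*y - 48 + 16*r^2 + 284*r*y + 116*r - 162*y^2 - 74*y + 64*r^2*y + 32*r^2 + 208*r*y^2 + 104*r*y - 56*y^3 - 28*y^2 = 48*r^2 + 174*r - 56*y^3 + y^2*(208*r - 190) + y*(64*r^2 + 388*r - 207) - 72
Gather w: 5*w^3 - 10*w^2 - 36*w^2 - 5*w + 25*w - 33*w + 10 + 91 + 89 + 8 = 5*w^3 - 46*w^2 - 13*w + 198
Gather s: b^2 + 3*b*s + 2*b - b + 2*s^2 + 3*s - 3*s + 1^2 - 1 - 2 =b^2 + 3*b*s + b + 2*s^2 - 2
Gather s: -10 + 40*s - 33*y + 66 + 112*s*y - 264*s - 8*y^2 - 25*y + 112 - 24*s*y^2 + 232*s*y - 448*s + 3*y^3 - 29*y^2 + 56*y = s*(-24*y^2 + 344*y - 672) + 3*y^3 - 37*y^2 - 2*y + 168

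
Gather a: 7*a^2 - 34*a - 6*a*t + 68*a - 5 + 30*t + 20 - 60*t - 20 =7*a^2 + a*(34 - 6*t) - 30*t - 5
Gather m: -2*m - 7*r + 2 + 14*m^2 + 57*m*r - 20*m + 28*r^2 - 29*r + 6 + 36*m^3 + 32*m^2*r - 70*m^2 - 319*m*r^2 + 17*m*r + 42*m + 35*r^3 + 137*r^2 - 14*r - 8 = 36*m^3 + m^2*(32*r - 56) + m*(-319*r^2 + 74*r + 20) + 35*r^3 + 165*r^2 - 50*r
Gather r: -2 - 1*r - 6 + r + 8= 0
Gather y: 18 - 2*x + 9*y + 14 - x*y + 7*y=-2*x + y*(16 - x) + 32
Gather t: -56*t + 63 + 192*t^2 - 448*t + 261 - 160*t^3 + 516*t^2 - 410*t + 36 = -160*t^3 + 708*t^2 - 914*t + 360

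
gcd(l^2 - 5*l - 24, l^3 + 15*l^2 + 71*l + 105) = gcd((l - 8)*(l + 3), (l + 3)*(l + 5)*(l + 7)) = l + 3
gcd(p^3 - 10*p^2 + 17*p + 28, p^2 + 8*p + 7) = p + 1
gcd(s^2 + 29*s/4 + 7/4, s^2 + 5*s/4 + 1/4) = s + 1/4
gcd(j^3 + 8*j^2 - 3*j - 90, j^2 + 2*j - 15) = j^2 + 2*j - 15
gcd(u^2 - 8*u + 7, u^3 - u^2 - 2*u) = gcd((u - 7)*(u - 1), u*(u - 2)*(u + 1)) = 1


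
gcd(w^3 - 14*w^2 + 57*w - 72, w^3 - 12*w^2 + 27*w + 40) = w - 8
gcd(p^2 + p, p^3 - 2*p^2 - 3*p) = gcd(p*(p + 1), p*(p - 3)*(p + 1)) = p^2 + p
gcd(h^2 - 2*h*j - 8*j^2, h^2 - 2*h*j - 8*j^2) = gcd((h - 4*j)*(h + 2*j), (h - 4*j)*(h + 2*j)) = h^2 - 2*h*j - 8*j^2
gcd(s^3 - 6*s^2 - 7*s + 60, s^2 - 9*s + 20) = s^2 - 9*s + 20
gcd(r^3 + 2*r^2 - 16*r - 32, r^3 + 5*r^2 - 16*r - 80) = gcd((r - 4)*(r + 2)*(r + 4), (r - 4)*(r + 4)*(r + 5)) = r^2 - 16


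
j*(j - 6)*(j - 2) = j^3 - 8*j^2 + 12*j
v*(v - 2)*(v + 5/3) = v^3 - v^2/3 - 10*v/3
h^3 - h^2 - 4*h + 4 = (h - 2)*(h - 1)*(h + 2)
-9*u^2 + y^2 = (-3*u + y)*(3*u + y)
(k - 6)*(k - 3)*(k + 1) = k^3 - 8*k^2 + 9*k + 18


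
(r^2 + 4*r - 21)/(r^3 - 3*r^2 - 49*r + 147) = 1/(r - 7)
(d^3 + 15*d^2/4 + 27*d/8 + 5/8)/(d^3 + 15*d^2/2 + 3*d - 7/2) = (8*d^2 + 22*d + 5)/(4*(2*d^2 + 13*d - 7))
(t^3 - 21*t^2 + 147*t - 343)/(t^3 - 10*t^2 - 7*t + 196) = (t - 7)/(t + 4)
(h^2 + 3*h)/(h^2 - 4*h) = (h + 3)/(h - 4)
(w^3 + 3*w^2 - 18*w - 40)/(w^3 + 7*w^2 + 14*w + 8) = (w^2 + w - 20)/(w^2 + 5*w + 4)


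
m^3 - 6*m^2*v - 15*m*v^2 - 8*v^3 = (m - 8*v)*(m + v)^2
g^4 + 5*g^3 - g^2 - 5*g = g*(g - 1)*(g + 1)*(g + 5)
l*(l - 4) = l^2 - 4*l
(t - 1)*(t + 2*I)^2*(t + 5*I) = t^4 - t^3 + 9*I*t^3 - 24*t^2 - 9*I*t^2 + 24*t - 20*I*t + 20*I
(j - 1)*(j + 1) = j^2 - 1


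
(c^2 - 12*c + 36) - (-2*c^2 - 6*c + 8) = 3*c^2 - 6*c + 28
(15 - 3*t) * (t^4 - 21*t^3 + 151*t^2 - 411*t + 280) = -3*t^5 + 78*t^4 - 768*t^3 + 3498*t^2 - 7005*t + 4200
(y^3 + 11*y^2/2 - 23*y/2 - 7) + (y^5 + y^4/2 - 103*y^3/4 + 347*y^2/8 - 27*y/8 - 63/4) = y^5 + y^4/2 - 99*y^3/4 + 391*y^2/8 - 119*y/8 - 91/4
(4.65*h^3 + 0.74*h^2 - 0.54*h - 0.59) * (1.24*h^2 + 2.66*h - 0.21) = 5.766*h^5 + 13.2866*h^4 + 0.3223*h^3 - 2.3234*h^2 - 1.456*h + 0.1239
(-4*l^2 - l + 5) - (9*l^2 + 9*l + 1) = -13*l^2 - 10*l + 4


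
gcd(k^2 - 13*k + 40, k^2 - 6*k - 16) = k - 8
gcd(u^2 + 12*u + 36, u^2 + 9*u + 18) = u + 6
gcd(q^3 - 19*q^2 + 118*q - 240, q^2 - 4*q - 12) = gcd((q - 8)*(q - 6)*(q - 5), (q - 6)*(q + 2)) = q - 6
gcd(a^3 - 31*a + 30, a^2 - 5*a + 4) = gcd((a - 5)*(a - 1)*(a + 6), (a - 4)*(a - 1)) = a - 1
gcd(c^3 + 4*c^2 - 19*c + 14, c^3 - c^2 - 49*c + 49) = c^2 + 6*c - 7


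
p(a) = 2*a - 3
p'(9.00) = 2.00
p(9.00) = 15.00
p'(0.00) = 2.00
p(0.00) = -3.00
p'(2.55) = 2.00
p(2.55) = 2.10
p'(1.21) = 2.00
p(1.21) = -0.58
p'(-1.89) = 2.00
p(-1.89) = -6.78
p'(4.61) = 2.00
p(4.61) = 6.22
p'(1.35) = 2.00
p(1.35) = -0.30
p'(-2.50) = 2.00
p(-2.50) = -8.00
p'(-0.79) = 2.00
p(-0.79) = -4.58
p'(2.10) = 2.00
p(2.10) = 1.20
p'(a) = 2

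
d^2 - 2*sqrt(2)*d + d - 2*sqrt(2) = (d + 1)*(d - 2*sqrt(2))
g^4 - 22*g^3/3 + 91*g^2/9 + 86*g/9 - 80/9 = (g - 5)*(g - 8/3)*(g - 2/3)*(g + 1)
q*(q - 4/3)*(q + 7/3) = q^3 + q^2 - 28*q/9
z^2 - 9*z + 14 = (z - 7)*(z - 2)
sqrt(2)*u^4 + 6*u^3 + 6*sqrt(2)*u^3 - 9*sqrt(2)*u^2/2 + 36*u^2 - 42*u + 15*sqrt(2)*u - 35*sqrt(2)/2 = (u - 1)*(u + 7)*(u + 5*sqrt(2)/2)*(sqrt(2)*u + 1)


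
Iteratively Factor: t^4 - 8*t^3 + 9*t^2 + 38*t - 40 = (t - 5)*(t^3 - 3*t^2 - 6*t + 8) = (t - 5)*(t - 4)*(t^2 + t - 2) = (t - 5)*(t - 4)*(t - 1)*(t + 2)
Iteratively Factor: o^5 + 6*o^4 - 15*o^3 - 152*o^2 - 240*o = (o)*(o^4 + 6*o^3 - 15*o^2 - 152*o - 240) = o*(o + 3)*(o^3 + 3*o^2 - 24*o - 80) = o*(o + 3)*(o + 4)*(o^2 - o - 20) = o*(o + 3)*(o + 4)^2*(o - 5)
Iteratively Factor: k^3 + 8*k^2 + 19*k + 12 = (k + 1)*(k^2 + 7*k + 12) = (k + 1)*(k + 3)*(k + 4)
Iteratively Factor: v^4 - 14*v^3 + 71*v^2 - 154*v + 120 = (v - 3)*(v^3 - 11*v^2 + 38*v - 40) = (v - 4)*(v - 3)*(v^2 - 7*v + 10) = (v - 5)*(v - 4)*(v - 3)*(v - 2)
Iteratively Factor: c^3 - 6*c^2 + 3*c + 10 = (c - 2)*(c^2 - 4*c - 5) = (c - 2)*(c + 1)*(c - 5)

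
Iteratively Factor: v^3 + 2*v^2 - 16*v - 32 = (v - 4)*(v^2 + 6*v + 8) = (v - 4)*(v + 2)*(v + 4)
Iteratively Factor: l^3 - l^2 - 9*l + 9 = (l - 1)*(l^2 - 9) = (l - 1)*(l + 3)*(l - 3)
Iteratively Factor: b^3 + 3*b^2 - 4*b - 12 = (b + 3)*(b^2 - 4) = (b + 2)*(b + 3)*(b - 2)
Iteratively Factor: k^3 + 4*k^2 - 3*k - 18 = (k - 2)*(k^2 + 6*k + 9) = (k - 2)*(k + 3)*(k + 3)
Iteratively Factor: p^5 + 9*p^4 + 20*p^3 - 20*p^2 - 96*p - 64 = (p + 4)*(p^4 + 5*p^3 - 20*p - 16) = (p + 1)*(p + 4)*(p^3 + 4*p^2 - 4*p - 16) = (p - 2)*(p + 1)*(p + 4)*(p^2 + 6*p + 8) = (p - 2)*(p + 1)*(p + 4)^2*(p + 2)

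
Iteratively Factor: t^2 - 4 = (t - 2)*(t + 2)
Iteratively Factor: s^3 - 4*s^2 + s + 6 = (s - 3)*(s^2 - s - 2) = (s - 3)*(s + 1)*(s - 2)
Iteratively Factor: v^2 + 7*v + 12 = (v + 3)*(v + 4)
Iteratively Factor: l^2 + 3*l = (l)*(l + 3)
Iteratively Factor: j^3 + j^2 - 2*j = (j - 1)*(j^2 + 2*j) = j*(j - 1)*(j + 2)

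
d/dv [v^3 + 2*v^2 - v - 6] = 3*v^2 + 4*v - 1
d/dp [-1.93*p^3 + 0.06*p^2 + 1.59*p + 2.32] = -5.79*p^2 + 0.12*p + 1.59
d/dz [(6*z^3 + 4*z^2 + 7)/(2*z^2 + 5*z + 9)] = (12*z^4 + 60*z^3 + 182*z^2 + 44*z - 35)/(4*z^4 + 20*z^3 + 61*z^2 + 90*z + 81)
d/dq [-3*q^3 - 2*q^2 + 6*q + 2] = -9*q^2 - 4*q + 6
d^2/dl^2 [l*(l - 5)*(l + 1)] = 6*l - 8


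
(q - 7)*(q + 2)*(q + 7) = q^3 + 2*q^2 - 49*q - 98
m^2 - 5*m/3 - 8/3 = (m - 8/3)*(m + 1)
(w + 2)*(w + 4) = w^2 + 6*w + 8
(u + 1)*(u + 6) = u^2 + 7*u + 6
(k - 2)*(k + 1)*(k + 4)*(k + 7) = k^4 + 10*k^3 + 15*k^2 - 50*k - 56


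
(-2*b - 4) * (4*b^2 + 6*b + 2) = -8*b^3 - 28*b^2 - 28*b - 8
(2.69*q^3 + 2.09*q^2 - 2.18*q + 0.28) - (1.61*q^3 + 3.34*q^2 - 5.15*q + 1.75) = 1.08*q^3 - 1.25*q^2 + 2.97*q - 1.47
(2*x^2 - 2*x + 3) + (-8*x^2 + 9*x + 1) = -6*x^2 + 7*x + 4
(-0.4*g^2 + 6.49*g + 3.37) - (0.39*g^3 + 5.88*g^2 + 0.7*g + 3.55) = -0.39*g^3 - 6.28*g^2 + 5.79*g - 0.18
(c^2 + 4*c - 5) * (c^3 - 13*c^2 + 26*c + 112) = c^5 - 9*c^4 - 31*c^3 + 281*c^2 + 318*c - 560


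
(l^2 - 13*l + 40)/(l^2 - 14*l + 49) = (l^2 - 13*l + 40)/(l^2 - 14*l + 49)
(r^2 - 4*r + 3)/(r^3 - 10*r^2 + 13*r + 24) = (r - 1)/(r^2 - 7*r - 8)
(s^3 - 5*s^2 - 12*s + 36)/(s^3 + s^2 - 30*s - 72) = (s - 2)/(s + 4)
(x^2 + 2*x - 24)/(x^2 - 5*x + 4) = (x + 6)/(x - 1)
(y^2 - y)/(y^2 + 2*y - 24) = y*(y - 1)/(y^2 + 2*y - 24)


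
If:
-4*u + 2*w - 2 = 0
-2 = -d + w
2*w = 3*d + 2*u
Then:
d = -1/2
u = -7/4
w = -5/2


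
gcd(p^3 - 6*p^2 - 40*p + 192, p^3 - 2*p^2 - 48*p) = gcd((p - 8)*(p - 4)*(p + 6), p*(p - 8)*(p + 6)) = p^2 - 2*p - 48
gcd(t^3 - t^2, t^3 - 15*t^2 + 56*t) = t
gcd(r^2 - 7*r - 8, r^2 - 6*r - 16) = r - 8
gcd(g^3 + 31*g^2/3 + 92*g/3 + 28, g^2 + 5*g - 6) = g + 6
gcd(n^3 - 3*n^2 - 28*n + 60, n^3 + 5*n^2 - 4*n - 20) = n^2 + 3*n - 10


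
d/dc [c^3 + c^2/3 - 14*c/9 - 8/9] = 3*c^2 + 2*c/3 - 14/9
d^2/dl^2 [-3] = 0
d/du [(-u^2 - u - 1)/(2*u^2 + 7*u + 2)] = 5*(1 - u^2)/(4*u^4 + 28*u^3 + 57*u^2 + 28*u + 4)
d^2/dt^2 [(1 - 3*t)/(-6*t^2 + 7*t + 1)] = 2*(27*(1 - 2*t)*(-6*t^2 + 7*t + 1) - (3*t - 1)*(12*t - 7)^2)/(-6*t^2 + 7*t + 1)^3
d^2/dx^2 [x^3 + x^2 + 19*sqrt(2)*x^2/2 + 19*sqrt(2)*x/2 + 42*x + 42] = 6*x + 2 + 19*sqrt(2)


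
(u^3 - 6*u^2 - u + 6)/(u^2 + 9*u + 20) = (u^3 - 6*u^2 - u + 6)/(u^2 + 9*u + 20)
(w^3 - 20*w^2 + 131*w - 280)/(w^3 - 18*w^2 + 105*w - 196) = (w^2 - 13*w + 40)/(w^2 - 11*w + 28)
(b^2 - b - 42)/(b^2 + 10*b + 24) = (b - 7)/(b + 4)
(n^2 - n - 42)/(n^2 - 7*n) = (n + 6)/n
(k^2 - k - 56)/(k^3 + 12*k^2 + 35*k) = (k - 8)/(k*(k + 5))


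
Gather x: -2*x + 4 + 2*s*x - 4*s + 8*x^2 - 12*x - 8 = -4*s + 8*x^2 + x*(2*s - 14) - 4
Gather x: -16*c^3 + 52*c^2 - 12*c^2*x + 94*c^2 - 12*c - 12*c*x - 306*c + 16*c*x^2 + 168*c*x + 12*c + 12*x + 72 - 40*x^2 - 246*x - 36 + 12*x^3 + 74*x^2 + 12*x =-16*c^3 + 146*c^2 - 306*c + 12*x^3 + x^2*(16*c + 34) + x*(-12*c^2 + 156*c - 222) + 36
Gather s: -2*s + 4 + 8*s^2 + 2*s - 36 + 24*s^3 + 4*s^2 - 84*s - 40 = 24*s^3 + 12*s^2 - 84*s - 72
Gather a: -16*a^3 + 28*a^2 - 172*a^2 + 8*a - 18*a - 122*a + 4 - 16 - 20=-16*a^3 - 144*a^2 - 132*a - 32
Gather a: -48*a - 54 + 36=-48*a - 18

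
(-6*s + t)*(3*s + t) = -18*s^2 - 3*s*t + t^2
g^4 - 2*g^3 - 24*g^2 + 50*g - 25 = (g - 5)*(g - 1)^2*(g + 5)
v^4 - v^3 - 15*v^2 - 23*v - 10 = (v - 5)*(v + 1)^2*(v + 2)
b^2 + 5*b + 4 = (b + 1)*(b + 4)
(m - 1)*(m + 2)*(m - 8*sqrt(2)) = m^3 - 8*sqrt(2)*m^2 + m^2 - 8*sqrt(2)*m - 2*m + 16*sqrt(2)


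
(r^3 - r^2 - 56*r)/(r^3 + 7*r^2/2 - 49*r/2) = 2*(r - 8)/(2*r - 7)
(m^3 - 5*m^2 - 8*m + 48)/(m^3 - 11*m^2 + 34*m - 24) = (m^2 - m - 12)/(m^2 - 7*m + 6)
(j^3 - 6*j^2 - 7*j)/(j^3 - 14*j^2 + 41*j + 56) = j/(j - 8)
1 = 1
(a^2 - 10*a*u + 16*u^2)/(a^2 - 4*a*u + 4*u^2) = (-a + 8*u)/(-a + 2*u)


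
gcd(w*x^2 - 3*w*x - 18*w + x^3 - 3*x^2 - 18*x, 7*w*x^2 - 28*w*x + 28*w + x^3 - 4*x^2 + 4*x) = 1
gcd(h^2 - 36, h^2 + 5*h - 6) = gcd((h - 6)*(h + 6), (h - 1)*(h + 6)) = h + 6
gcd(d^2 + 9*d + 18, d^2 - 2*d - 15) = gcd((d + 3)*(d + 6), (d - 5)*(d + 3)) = d + 3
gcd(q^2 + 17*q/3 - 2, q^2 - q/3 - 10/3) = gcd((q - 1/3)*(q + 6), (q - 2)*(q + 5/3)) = 1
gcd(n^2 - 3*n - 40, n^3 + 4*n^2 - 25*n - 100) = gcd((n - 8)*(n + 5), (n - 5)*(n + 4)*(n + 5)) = n + 5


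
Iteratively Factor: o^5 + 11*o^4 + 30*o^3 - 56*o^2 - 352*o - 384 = (o + 4)*(o^4 + 7*o^3 + 2*o^2 - 64*o - 96) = (o + 4)^2*(o^3 + 3*o^2 - 10*o - 24) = (o + 4)^3*(o^2 - o - 6) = (o + 2)*(o + 4)^3*(o - 3)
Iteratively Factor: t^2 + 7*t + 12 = (t + 3)*(t + 4)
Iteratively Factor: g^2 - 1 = (g + 1)*(g - 1)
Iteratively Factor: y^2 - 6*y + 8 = (y - 4)*(y - 2)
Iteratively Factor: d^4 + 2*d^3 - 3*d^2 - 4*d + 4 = (d - 1)*(d^3 + 3*d^2 - 4) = (d - 1)^2*(d^2 + 4*d + 4) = (d - 1)^2*(d + 2)*(d + 2)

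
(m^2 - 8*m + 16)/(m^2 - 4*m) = (m - 4)/m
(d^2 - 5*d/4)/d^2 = (d - 5/4)/d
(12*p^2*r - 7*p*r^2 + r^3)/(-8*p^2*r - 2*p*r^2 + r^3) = (-3*p + r)/(2*p + r)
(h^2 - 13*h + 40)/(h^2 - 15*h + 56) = (h - 5)/(h - 7)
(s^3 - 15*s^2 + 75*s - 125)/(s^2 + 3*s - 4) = (s^3 - 15*s^2 + 75*s - 125)/(s^2 + 3*s - 4)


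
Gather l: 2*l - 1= 2*l - 1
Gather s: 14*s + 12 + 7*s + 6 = 21*s + 18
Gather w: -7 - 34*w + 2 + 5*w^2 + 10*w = 5*w^2 - 24*w - 5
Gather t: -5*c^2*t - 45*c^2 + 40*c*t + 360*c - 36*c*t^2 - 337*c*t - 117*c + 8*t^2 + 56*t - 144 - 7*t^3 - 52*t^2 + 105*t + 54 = -45*c^2 + 243*c - 7*t^3 + t^2*(-36*c - 44) + t*(-5*c^2 - 297*c + 161) - 90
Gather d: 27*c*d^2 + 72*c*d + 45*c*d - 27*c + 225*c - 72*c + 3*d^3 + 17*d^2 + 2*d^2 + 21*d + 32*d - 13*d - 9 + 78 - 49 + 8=126*c + 3*d^3 + d^2*(27*c + 19) + d*(117*c + 40) + 28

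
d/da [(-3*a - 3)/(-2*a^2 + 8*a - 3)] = 3*(2*a^2 - 8*a - 4*(a - 2)*(a + 1) + 3)/(2*a^2 - 8*a + 3)^2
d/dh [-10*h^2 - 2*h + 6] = -20*h - 2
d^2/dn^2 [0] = 0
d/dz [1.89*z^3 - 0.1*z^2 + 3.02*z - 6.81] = 5.67*z^2 - 0.2*z + 3.02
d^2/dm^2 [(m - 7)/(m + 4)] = -22/(m + 4)^3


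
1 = 1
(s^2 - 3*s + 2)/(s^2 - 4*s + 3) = (s - 2)/(s - 3)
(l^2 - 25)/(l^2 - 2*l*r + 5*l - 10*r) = (5 - l)/(-l + 2*r)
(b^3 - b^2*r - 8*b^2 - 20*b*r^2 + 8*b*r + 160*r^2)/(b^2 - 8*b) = b - r - 20*r^2/b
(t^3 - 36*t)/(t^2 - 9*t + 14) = t*(t^2 - 36)/(t^2 - 9*t + 14)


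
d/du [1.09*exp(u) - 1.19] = 1.09*exp(u)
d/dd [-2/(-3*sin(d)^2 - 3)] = -8*sin(2*d)/(3*(cos(2*d) - 3)^2)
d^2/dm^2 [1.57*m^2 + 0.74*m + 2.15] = 3.14000000000000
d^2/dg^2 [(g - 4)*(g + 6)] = 2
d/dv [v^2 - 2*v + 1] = 2*v - 2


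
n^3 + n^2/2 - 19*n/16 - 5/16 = (n - 1)*(n + 1/4)*(n + 5/4)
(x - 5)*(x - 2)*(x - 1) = x^3 - 8*x^2 + 17*x - 10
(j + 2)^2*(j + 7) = j^3 + 11*j^2 + 32*j + 28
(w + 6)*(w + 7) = w^2 + 13*w + 42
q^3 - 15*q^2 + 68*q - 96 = (q - 8)*(q - 4)*(q - 3)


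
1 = 1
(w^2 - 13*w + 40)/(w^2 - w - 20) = (w - 8)/(w + 4)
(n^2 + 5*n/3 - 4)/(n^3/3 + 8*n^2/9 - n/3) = 3*(3*n - 4)/(n*(3*n - 1))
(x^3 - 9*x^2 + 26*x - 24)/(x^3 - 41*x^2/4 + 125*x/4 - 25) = 4*(x^2 - 5*x + 6)/(4*x^2 - 25*x + 25)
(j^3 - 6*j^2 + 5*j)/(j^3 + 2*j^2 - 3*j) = (j - 5)/(j + 3)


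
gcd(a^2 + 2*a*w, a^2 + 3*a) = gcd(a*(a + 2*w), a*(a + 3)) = a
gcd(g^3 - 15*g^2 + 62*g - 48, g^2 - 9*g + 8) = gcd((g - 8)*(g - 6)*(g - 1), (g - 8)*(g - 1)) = g^2 - 9*g + 8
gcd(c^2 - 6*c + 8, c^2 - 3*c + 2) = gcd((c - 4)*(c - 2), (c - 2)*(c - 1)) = c - 2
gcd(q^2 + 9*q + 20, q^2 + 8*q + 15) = q + 5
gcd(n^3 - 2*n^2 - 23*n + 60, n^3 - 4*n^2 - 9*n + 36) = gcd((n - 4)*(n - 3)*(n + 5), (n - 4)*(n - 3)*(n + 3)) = n^2 - 7*n + 12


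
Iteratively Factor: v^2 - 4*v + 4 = (v - 2)*(v - 2)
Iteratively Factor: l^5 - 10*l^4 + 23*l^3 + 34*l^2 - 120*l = (l + 2)*(l^4 - 12*l^3 + 47*l^2 - 60*l) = l*(l + 2)*(l^3 - 12*l^2 + 47*l - 60) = l*(l - 5)*(l + 2)*(l^2 - 7*l + 12) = l*(l - 5)*(l - 3)*(l + 2)*(l - 4)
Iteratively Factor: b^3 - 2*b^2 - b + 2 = (b - 2)*(b^2 - 1) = (b - 2)*(b - 1)*(b + 1)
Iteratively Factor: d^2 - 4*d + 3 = (d - 3)*(d - 1)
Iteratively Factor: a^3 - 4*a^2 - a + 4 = (a - 1)*(a^2 - 3*a - 4) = (a - 4)*(a - 1)*(a + 1)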